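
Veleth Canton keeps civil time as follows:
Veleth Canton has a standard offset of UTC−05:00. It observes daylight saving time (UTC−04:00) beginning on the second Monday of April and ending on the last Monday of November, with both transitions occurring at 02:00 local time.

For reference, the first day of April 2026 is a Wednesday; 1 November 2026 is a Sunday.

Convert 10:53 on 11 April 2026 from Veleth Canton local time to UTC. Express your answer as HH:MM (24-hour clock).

15:53

1 April 2026 is a Wednesday, so the first Monday is April 6 and the second is April 13.
1 November 2026 is a Sunday, so Mondays fall on 2, 9, 16, 23, 30; the last is November 30.
Daylight saving runs 13 April – 30 November; 11 April 2026 is outside that window, so Veleth Canton is on standard time at UTC−05:00.
10:53 local + 5h = 15:53 UTC.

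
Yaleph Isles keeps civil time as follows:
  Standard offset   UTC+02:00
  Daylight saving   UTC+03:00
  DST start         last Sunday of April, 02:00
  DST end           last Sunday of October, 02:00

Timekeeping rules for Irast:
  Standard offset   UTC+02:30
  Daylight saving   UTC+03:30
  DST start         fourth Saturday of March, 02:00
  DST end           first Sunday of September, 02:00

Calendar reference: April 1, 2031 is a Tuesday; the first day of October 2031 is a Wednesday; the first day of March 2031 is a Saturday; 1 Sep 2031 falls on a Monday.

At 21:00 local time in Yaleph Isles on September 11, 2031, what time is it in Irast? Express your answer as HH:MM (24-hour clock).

20:30

1 April 2031 is a Tuesday, so Sundays fall on 6, 13, 20, 27; the last is April 27.
1 October 2031 is a Wednesday, so Sundays fall on 5, 12, 19, 26; the last is October 26.
September 11, 2031 lies within the daylight-saving period (27 April – 26 October), so Yaleph Isles is on daylight time, UTC+03:00.
21:00 Yaleph Isles − 3h = 18:00 UTC.
1 March 2031 is a Saturday, so the first Saturday is March 1 and the fourth is March 22.
1 September 2031 is a Monday, so the first Sunday is September 7.
At the standard offset (UTC+02:30), 18:00 UTC + 2h30m = 20:30 Irast standard time.
Daylight saving runs 22 March – 7 September; the standard-time date in Irast, September 11, 2031, is outside that window, so Irast is on standard time at UTC+02:30.
18:00 UTC + 2h30m = 20:30 Irast.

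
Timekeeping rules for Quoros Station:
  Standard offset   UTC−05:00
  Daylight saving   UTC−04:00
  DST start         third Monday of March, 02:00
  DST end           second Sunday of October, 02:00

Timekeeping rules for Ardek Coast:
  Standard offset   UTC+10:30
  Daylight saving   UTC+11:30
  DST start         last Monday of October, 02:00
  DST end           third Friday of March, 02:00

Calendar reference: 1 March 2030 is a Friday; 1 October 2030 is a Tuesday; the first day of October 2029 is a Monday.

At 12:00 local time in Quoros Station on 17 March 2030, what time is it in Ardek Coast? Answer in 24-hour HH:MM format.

03:30

1 March 2030 is a Friday, so the first Monday is March 4 and the third is March 18.
1 October 2030 is a Tuesday, so the first Sunday is October 6 and the second is October 13.
Daylight saving runs 18 March – 13 October; 17 March 2030 is outside that window, so Quoros Station is on standard time at UTC−05:00.
12:00 Quoros Station + 5h = 17:00 UTC.
1 October 2029 is a Monday, so Mondays fall on 1, 8, 15, 22, 29; the last is October 29.
1 March 2030 is a Friday, so the first Friday is March 1 and the third is March 15.
At the standard offset (UTC+10:30), 17:00 UTC + 10h30m = 03:30 Ardek Coast standard time (rolling into the next day, 18 March 2030).
Daylight saving runs 29 October 2029 – 15 March 2030; the standard-time date in Ardek Coast, 18 March 2030, is outside that window, so Ardek Coast is on standard time at UTC+10:30.
17:00 UTC + 10h30m = 03:30 Ardek Coast (rolling into the next day, 18 March 2030).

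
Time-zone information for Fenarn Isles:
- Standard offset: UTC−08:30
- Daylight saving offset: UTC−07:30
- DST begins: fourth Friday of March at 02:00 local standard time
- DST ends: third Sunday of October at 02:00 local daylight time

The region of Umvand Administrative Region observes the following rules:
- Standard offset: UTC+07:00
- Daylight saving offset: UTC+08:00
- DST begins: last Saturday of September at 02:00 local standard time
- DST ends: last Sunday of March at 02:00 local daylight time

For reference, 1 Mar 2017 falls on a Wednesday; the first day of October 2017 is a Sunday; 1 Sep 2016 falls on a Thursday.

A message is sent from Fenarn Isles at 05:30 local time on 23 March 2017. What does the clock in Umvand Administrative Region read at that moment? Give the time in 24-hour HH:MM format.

1 March 2017 is a Wednesday, so the first Friday is March 3 and the fourth is March 24.
1 October 2017 is a Sunday, so the first Sunday is October 1 and the third is October 15.
23 March 2017 does not fall between 24 March and 15 October, so daylight saving is not in effect and Fenarn Isles is at UTC−08:30.
05:30 Fenarn Isles + 8h30m = 14:00 UTC.
1 September 2016 is a Thursday, so Saturdays fall on 3, 10, 17, 24; the last is September 24.
1 March 2017 is a Wednesday, so Sundays fall on 5, 12, 19, 26; the last is March 26.
At the standard offset (UTC+07:00), 14:00 UTC + 7h = 21:00 Umvand Administrative Region standard time.
Daylight saving runs 24 September 2016 – 26 March 2017; the standard-time date in Umvand Administrative Region, 23 March 2017, is inside that window, so Umvand Administrative Region is at UTC+08:00.
14:00 UTC + 8h = 22:00 Umvand Administrative Region.

22:00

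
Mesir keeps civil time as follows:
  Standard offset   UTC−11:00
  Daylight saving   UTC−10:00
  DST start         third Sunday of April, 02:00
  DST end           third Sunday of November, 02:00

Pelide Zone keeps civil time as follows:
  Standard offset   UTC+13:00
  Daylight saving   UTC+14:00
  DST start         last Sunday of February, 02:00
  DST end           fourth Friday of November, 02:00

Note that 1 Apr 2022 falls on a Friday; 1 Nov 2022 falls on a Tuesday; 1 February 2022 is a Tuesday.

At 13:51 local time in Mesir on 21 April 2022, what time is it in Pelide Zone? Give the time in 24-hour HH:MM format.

13:51

1 April 2022 is a Friday, so the first Sunday is April 3 and the third is April 17.
1 November 2022 is a Tuesday, so the first Sunday is November 6 and the third is November 20.
Daylight saving runs 17 April – 20 November; 21 April 2022 is inside that window, so Mesir is at UTC−10:00.
13:51 Mesir + 10h = 23:51 UTC.
1 February 2022 is a Tuesday, so Sundays fall on 6, 13, 20, 27; the last is February 27.
1 November 2022 is a Tuesday, so the first Friday is November 4 and the fourth is November 25.
At the standard offset (UTC+13:00), 23:51 UTC + 13h = 12:51 Pelide Zone standard time (rolling into the next day, 22 April 2022).
The standard-time date in Pelide Zone, 22 April 2022, lies within the daylight-saving period (27 February – 25 November), so Pelide Zone is on daylight time, UTC+14:00.
23:51 UTC + 14h = 13:51 Pelide Zone (rolling into the next day, 22 April 2022).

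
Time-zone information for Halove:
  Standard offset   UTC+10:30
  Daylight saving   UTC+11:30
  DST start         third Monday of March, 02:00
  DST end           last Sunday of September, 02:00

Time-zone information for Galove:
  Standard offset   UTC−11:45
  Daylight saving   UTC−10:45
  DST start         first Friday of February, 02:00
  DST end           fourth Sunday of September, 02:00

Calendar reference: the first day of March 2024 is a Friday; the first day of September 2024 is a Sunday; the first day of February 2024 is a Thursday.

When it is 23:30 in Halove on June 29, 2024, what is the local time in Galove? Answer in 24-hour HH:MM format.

1 March 2024 is a Friday, so the first Monday is March 4 and the third is March 18.
1 September 2024 is a Sunday, so Sundays fall on 1, 8, 15, 22, 29; the last is September 29.
June 29, 2024 lies within the daylight-saving period (18 March – 29 September), so Halove is on daylight time, UTC+11:30.
23:30 Halove − 11h30m = 12:00 UTC.
1 February 2024 is a Thursday, so the first Friday is February 2.
1 September 2024 is a Sunday, so the first Sunday is September 1 and the fourth is September 22.
At the standard offset (UTC−11:45), 12:00 UTC − 11h45m = 00:15 Galove standard time.
The standard-time date in Galove, June 29, 2024, lies within the daylight-saving period (2 February – 22 September), so Galove is on daylight time, UTC−10:45.
12:00 UTC − 10h45m = 01:15 Galove.

01:15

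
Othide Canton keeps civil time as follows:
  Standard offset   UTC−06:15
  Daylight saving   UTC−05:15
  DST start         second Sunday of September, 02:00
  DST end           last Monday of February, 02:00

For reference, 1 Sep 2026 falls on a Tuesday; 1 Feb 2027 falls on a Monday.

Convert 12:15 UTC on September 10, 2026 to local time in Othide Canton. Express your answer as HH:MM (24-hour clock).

06:00

1 September 2026 is a Tuesday, so the first Sunday is September 6 and the second is September 13.
1 February 2027 is a Monday, so Mondays fall on 1, 8, 15, 22; the last is February 22.
At the standard offset (UTC−06:15), 12:15 UTC − 6h15m = 06:00 Othide Canton standard time.
The standard-time date in Othide Canton, September 10, 2026, does not fall between 13 September 2026 and 22 February 2027, so daylight saving is not in effect and Othide Canton is at UTC−06:15.
12:15 UTC − 6h15m = 06:00 local.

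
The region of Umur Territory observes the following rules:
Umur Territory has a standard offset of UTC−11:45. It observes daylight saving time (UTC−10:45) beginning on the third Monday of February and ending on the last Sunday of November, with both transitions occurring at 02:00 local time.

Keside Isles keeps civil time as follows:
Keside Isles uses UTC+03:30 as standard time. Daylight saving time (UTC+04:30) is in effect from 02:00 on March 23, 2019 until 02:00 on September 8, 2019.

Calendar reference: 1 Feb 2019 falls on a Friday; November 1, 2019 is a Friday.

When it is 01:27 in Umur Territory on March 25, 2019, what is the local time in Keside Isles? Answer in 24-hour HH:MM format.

1 February 2019 is a Friday, so the first Monday is February 4 and the third is February 18.
1 November 2019 is a Friday, so Sundays fall on 3, 10, 17, 24; the last is November 24.
March 25, 2019 lies within the daylight-saving period (18 February – 24 November), so Umur Territory is on daylight time, UTC−10:45.
01:27 Umur Territory + 10h45m = 12:12 UTC.
At the standard offset (UTC+03:30), 12:12 UTC + 3h30m = 15:42 Keside Isles standard time.
The standard-time date in Keside Isles, March 25, 2019, lies within the daylight-saving period (23 March – 8 September), so Keside Isles is on daylight time, UTC+04:30.
12:12 UTC + 4h30m = 16:42 Keside Isles.

16:42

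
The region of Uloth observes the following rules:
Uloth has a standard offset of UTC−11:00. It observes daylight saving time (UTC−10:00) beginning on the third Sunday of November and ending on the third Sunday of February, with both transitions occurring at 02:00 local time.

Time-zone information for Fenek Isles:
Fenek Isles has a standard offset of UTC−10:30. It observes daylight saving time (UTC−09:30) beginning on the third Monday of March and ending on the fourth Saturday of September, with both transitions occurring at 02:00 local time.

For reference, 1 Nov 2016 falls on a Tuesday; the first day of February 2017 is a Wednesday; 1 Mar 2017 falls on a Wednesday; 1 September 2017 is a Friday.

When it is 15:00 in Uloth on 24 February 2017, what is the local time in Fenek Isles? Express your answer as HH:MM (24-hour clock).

1 November 2016 is a Tuesday, so the first Sunday is November 6 and the third is November 20.
1 February 2017 is a Wednesday, so the first Sunday is February 5 and the third is February 19.
24 February 2017 is outside the daylight-saving period (20 November 2016 – 19 February 2017), so Uloth is on standard time, UTC−11:00.
15:00 Uloth + 11h = 02:00 UTC (rolling into the next day, 25 February 2017).
1 March 2017 is a Wednesday, so the first Monday is March 6 and the third is March 20.
1 September 2017 is a Friday, so the first Saturday is September 2 and the fourth is September 23.
At the standard offset (UTC−10:30), 02:00 UTC − 10h30m = 15:30 Fenek Isles standard time (rolling into the previous day, 24 February 2017).
Daylight saving runs 20 March – 23 September; the standard-time date in Fenek Isles, 24 February 2017, is outside that window, so Fenek Isles is on standard time at UTC−10:30.
02:00 UTC − 10h30m = 15:30 Fenek Isles (rolling into the previous day, 24 February 2017).

15:30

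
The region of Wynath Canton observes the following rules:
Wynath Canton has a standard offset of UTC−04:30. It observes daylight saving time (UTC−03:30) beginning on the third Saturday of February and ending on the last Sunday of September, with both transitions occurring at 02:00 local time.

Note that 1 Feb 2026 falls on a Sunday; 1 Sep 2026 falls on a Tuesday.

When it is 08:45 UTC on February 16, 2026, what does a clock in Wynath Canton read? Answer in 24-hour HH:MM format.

1 February 2026 is a Sunday, so the first Saturday is February 7 and the third is February 21.
1 September 2026 is a Tuesday, so Sundays fall on 6, 13, 20, 27; the last is September 27.
At the standard offset (UTC−04:30), 08:45 UTC − 4h30m = 04:15 Wynath Canton standard time.
The standard-time date in Wynath Canton, February 16, 2026, does not fall between 21 February and 27 September, so daylight saving is not in effect and Wynath Canton is at UTC−04:30.
08:45 UTC − 4h30m = 04:15 local.

04:15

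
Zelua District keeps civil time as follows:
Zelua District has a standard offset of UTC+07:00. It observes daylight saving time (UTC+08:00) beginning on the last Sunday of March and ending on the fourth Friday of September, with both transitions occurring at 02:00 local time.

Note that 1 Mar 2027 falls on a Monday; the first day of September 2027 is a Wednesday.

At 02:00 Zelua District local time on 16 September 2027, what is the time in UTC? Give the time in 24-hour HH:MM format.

18:00

1 March 2027 is a Monday, so Sundays fall on 7, 14, 21, 28; the last is March 28.
1 September 2027 is a Wednesday, so the first Friday is September 3 and the fourth is September 24.
Daylight saving runs 28 March – 24 September; 16 September 2027 is inside that window, so Zelua District is at UTC+08:00.
02:00 local − 8h = 18:00 UTC (rolling into the previous day, 15 September 2027).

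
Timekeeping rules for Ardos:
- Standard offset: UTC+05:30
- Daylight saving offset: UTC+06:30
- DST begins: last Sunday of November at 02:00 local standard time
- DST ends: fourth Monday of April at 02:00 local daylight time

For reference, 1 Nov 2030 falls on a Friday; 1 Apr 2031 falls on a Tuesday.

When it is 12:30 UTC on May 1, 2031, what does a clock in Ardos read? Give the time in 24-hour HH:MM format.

1 November 2030 is a Friday, so Sundays fall on 3, 10, 17, 24; the last is November 24.
1 April 2031 is a Tuesday, so the first Monday is April 7 and the fourth is April 28.
At the standard offset (UTC+05:30), 12:30 UTC + 5h30m = 18:00 Ardos standard time.
Daylight saving runs 24 November 2030 – 28 April 2031; the standard-time date in Ardos, May 1, 2031, is outside that window, so Ardos is on standard time at UTC+05:30.
12:30 UTC + 5h30m = 18:00 local.

18:00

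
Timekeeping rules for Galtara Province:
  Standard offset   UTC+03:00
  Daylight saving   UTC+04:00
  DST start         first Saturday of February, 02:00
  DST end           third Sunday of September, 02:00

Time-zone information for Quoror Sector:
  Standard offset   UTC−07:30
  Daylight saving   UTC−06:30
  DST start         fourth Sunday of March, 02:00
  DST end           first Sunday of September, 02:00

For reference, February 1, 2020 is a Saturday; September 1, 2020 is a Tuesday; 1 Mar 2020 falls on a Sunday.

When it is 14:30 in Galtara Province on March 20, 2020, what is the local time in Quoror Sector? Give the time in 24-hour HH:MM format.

03:00

1 February 2020 is a Saturday, so the first Saturday is February 1.
1 September 2020 is a Tuesday, so the first Sunday is September 6 and the third is September 20.
March 20, 2020 lies within the daylight-saving period (1 February – 20 September), so Galtara Province is on daylight time, UTC+04:00.
14:30 Galtara Province − 4h = 10:30 UTC.
1 March 2020 is a Sunday, so the first Sunday is March 1 and the fourth is March 22.
1 September 2020 is a Tuesday, so the first Sunday is September 6.
At the standard offset (UTC−07:30), 10:30 UTC − 7h30m = 03:00 Quoror Sector standard time.
The standard-time date in Quoror Sector, March 20, 2020, is outside the daylight-saving period (22 March – 6 September), so Quoror Sector is on standard time, UTC−07:30.
10:30 UTC − 7h30m = 03:00 Quoror Sector.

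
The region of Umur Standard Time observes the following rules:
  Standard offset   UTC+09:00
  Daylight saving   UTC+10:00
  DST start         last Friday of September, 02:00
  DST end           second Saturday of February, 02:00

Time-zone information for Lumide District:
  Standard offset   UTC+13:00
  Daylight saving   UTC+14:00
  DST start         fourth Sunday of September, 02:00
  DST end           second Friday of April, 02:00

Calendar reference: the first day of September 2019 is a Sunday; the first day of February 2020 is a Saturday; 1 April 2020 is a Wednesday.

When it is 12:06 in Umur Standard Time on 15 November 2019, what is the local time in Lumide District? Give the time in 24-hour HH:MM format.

16:06

1 September 2019 is a Sunday, so Fridays fall on 6, 13, 20, 27; the last is September 27.
1 February 2020 is a Saturday, so the first Saturday is February 1 and the second is February 8.
15 November 2019 lies within the daylight-saving period (27 September 2019 – 8 February 2020), so Umur Standard Time is on daylight time, UTC+10:00.
12:06 Umur Standard Time − 10h = 02:06 UTC.
1 September 2019 is a Sunday, so the first Sunday is September 1 and the fourth is September 22.
1 April 2020 is a Wednesday, so the first Friday is April 3 and the second is April 10.
At the standard offset (UTC+13:00), 02:06 UTC + 13h = 15:06 Lumide District standard time.
The standard-time date in Lumide District, 15 November 2019, falls between 22 September 2019 and 10 April 2020, so daylight saving is in effect and Lumide District is at UTC+14:00.
02:06 UTC + 14h = 16:06 Lumide District.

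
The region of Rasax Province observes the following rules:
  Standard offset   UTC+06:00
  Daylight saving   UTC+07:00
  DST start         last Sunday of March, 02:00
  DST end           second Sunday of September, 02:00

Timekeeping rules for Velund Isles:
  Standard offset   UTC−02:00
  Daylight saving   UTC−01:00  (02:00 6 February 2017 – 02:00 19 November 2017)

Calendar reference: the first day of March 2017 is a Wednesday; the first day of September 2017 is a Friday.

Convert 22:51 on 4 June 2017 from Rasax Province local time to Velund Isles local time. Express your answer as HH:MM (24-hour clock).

14:51

1 March 2017 is a Wednesday, so Sundays fall on 5, 12, 19, 26; the last is March 26.
1 September 2017 is a Friday, so the first Sunday is September 3 and the second is September 10.
4 June 2017 falls between 26 March and 10 September, so daylight saving is in effect and Rasax Province is at UTC+07:00.
22:51 Rasax Province − 7h = 15:51 UTC.
At the standard offset (UTC−02:00), 15:51 UTC − 2h = 13:51 Velund Isles standard time.
The standard-time date in Velund Isles, 4 June 2017, falls between 6 February and 19 November, so daylight saving is in effect and Velund Isles is at UTC−01:00.
15:51 UTC − 1h = 14:51 Velund Isles.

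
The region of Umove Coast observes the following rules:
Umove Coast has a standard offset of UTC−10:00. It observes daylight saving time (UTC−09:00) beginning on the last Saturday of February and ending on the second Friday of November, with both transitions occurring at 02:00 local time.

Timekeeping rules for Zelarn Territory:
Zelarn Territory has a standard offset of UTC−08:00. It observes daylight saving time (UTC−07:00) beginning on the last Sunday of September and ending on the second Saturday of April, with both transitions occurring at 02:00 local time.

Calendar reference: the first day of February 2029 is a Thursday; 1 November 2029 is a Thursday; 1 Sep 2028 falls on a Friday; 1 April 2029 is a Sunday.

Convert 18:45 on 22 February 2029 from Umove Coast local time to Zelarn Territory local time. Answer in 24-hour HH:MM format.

1 February 2029 is a Thursday, so Saturdays fall on 3, 10, 17, 24; the last is February 24.
1 November 2029 is a Thursday, so the first Friday is November 2 and the second is November 9.
Daylight saving runs 24 February – 9 November; 22 February 2029 is outside that window, so Umove Coast is on standard time at UTC−10:00.
18:45 Umove Coast + 10h = 04:45 UTC (rolling into the next day, 23 February 2029).
1 September 2028 is a Friday, so Sundays fall on 3, 10, 17, 24; the last is September 24.
1 April 2029 is a Sunday, so the first Saturday is April 7 and the second is April 14.
At the standard offset (UTC−08:00), 04:45 UTC − 8h = 20:45 Zelarn Territory standard time (rolling into the previous day, 22 February 2029).
Daylight saving runs 24 September 2028 – 14 April 2029; the standard-time date in Zelarn Territory, 22 February 2029, is inside that window, so Zelarn Territory is at UTC−07:00.
04:45 UTC − 7h = 21:45 Zelarn Territory (rolling into the previous day, 22 February 2029).

21:45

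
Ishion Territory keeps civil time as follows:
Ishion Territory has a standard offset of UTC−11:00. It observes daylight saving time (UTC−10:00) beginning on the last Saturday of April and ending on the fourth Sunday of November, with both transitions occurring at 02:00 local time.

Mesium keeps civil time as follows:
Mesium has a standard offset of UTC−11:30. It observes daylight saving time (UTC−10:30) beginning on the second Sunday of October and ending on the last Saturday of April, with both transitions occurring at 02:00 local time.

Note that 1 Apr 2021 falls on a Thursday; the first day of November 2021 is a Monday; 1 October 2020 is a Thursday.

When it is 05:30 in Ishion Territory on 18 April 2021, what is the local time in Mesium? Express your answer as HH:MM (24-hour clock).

06:00

1 April 2021 is a Thursday, so Saturdays fall on 3, 10, 17, 24; the last is April 24.
1 November 2021 is a Monday, so the first Sunday is November 7 and the fourth is November 28.
Daylight saving runs 24 April – 28 November; 18 April 2021 is outside that window, so Ishion Territory is on standard time at UTC−11:00.
05:30 Ishion Territory + 11h = 16:30 UTC.
1 October 2020 is a Thursday, so the first Sunday is October 4 and the second is October 11.
1 April 2021 is a Thursday, so Saturdays fall on 3, 10, 17, 24; the last is April 24.
At the standard offset (UTC−11:30), 16:30 UTC − 11h30m = 05:00 Mesium standard time.
Daylight saving runs 11 October 2020 – 24 April 2021; the standard-time date in Mesium, 18 April 2021, is inside that window, so Mesium is at UTC−10:30.
16:30 UTC − 10h30m = 06:00 Mesium.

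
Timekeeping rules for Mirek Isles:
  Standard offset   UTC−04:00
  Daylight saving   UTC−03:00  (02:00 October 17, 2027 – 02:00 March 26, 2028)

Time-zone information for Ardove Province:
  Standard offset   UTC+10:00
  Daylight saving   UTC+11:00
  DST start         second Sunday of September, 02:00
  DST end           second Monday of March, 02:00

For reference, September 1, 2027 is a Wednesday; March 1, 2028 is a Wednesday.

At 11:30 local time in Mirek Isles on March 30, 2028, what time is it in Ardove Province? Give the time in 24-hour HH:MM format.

01:30

Daylight saving runs 17 October 2027 – 26 March 2028; March 30, 2028 is outside that window, so Mirek Isles is on standard time at UTC−04:00.
11:30 Mirek Isles + 4h = 15:30 UTC.
1 September 2027 is a Wednesday, so the first Sunday is September 5 and the second is September 12.
1 March 2028 is a Wednesday, so the first Monday is March 6 and the second is March 13.
At the standard offset (UTC+10:00), 15:30 UTC + 10h = 01:30 Ardove Province standard time (rolling into the next day, 31 March 2028).
The standard-time date in Ardove Province, March 31, 2028, is outside the daylight-saving period (12 September 2027 – 13 March 2028), so Ardove Province is on standard time, UTC+10:00.
15:30 UTC + 10h = 01:30 Ardove Province (rolling into the next day, 31 March 2028).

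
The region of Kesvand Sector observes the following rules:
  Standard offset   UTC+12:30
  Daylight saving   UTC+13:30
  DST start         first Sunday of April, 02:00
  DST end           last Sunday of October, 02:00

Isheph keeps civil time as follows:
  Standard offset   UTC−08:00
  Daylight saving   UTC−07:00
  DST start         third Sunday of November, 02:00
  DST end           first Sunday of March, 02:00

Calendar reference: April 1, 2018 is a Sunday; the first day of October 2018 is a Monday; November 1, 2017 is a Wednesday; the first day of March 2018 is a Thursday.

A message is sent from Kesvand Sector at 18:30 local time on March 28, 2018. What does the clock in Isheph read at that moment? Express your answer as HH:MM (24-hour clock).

22:00

1 April 2018 is a Sunday, so the first Sunday is April 1.
1 October 2018 is a Monday, so Sundays fall on 7, 14, 21, 28; the last is October 28.
Daylight saving runs 1 April – 28 October; March 28, 2018 is outside that window, so Kesvand Sector is on standard time at UTC+12:30.
18:30 Kesvand Sector − 12h30m = 06:00 UTC.
1 November 2017 is a Wednesday, so the first Sunday is November 5 and the third is November 19.
1 March 2018 is a Thursday, so the first Sunday is March 4.
At the standard offset (UTC−08:00), 06:00 UTC − 8h = 22:00 Isheph standard time (rolling into the previous day, 27 March 2018).
Daylight saving runs 19 November 2017 – 4 March 2018; the standard-time date in Isheph, March 27, 2018, is outside that window, so Isheph is on standard time at UTC−08:00.
06:00 UTC − 8h = 22:00 Isheph (rolling into the previous day, 27 March 2018).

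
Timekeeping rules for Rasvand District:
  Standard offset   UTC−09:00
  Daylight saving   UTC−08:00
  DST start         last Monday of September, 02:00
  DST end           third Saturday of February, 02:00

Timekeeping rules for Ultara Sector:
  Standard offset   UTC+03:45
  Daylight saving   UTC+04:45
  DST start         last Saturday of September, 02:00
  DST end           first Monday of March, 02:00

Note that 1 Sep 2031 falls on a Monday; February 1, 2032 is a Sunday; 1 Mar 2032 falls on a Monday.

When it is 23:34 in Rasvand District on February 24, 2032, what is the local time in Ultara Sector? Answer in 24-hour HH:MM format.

1 September 2031 is a Monday, so Mondays fall on 1, 8, 15, 22, 29; the last is September 29.
1 February 2032 is a Sunday, so the first Saturday is February 7 and the third is February 21.
February 24, 2032 does not fall between 29 September 2031 and 21 February 2032, so daylight saving is not in effect and Rasvand District is at UTC−09:00.
23:34 Rasvand District + 9h = 08:34 UTC (rolling into the next day, 25 February 2032).
1 September 2031 is a Monday, so Saturdays fall on 6, 13, 20, 27; the last is September 27.
1 March 2032 is a Monday, so the first Monday is March 1.
At the standard offset (UTC+03:45), 08:34 UTC + 3h45m = 12:19 Ultara Sector standard time.
Daylight saving runs 27 September 2031 – 1 March 2032; the standard-time date in Ultara Sector, February 25, 2032, is inside that window, so Ultara Sector is at UTC+04:45.
08:34 UTC + 4h45m = 13:19 Ultara Sector.

13:19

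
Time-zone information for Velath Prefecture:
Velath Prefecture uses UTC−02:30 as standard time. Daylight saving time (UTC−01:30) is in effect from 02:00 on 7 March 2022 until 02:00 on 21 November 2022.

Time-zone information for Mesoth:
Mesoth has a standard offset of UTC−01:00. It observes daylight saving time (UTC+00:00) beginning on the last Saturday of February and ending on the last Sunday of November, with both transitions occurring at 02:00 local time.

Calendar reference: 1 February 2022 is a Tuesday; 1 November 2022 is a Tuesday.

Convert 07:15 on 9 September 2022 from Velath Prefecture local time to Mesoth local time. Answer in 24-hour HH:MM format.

Daylight saving runs 7 March – 21 November; 9 September 2022 is inside that window, so Velath Prefecture is at UTC−01:30.
07:15 Velath Prefecture + 1h30m = 08:45 UTC.
1 February 2022 is a Tuesday, so Saturdays fall on 5, 12, 19, 26; the last is February 26.
1 November 2022 is a Tuesday, so Sundays fall on 6, 13, 20, 27; the last is November 27.
At the standard offset (UTC−01:00), 08:45 UTC − 1h = 07:45 Mesoth standard time.
Daylight saving runs 26 February – 27 November; the standard-time date in Mesoth, 9 September 2022, is inside that window, so Mesoth is at UTC+00:00.
08:45 UTC + 0h = 08:45 Mesoth.

08:45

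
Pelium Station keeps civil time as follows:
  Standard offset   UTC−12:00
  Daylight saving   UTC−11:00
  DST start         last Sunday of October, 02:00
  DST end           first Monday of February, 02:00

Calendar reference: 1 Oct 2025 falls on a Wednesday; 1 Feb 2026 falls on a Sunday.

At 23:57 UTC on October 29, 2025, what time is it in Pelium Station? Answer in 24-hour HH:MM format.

12:57

1 October 2025 is a Wednesday, so Sundays fall on 5, 12, 19, 26; the last is October 26.
1 February 2026 is a Sunday, so the first Monday is February 2.
At the standard offset (UTC−12:00), 23:57 UTC − 12h = 11:57 Pelium Station standard time.
Daylight saving runs 26 October 2025 – 2 February 2026; the standard-time date in Pelium Station, October 29, 2025, is inside that window, so Pelium Station is at UTC−11:00.
23:57 UTC − 11h = 12:57 local.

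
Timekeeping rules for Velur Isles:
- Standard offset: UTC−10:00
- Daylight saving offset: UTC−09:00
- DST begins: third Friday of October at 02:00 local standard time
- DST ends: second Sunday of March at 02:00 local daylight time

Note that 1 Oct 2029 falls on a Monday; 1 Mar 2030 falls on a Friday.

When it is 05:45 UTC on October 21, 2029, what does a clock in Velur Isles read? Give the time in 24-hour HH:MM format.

1 October 2029 is a Monday, so the first Friday is October 5 and the third is October 19.
1 March 2030 is a Friday, so the first Sunday is March 3 and the second is March 10.
At the standard offset (UTC−10:00), 05:45 UTC − 10h = 19:45 Velur Isles standard time (rolling into the previous day, 20 October 2029).
The standard-time date in Velur Isles, October 20, 2029, falls between 19 October 2029 and 10 March 2030, so daylight saving is in effect and Velur Isles is at UTC−09:00.
05:45 UTC − 9h = 20:45 local (rolling into the previous day, 20 October 2029).

20:45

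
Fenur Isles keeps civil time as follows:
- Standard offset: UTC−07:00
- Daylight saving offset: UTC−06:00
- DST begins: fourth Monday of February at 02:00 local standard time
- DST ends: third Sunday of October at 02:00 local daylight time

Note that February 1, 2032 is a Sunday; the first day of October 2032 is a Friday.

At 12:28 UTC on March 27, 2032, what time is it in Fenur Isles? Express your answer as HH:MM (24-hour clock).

06:28

1 February 2032 is a Sunday, so the first Monday is February 2 and the fourth is February 23.
1 October 2032 is a Friday, so the first Sunday is October 3 and the third is October 17.
At the standard offset (UTC−07:00), 12:28 UTC − 7h = 05:28 Fenur Isles standard time.
The standard-time date in Fenur Isles, March 27, 2032, lies within the daylight-saving period (23 February – 17 October), so Fenur Isles is on daylight time, UTC−06:00.
12:28 UTC − 6h = 06:28 local.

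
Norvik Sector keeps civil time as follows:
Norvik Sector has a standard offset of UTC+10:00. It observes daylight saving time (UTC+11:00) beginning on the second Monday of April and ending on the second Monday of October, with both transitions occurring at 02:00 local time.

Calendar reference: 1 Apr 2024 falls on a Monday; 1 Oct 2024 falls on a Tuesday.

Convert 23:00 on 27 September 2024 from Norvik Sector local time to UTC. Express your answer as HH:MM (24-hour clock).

12:00

1 April 2024 is a Monday, so the first Monday is April 1 and the second is April 8.
1 October 2024 is a Tuesday, so the first Monday is October 7 and the second is October 14.
27 September 2024 falls between 8 April and 14 October, so daylight saving is in effect and Norvik Sector is at UTC+11:00.
23:00 local − 11h = 12:00 UTC.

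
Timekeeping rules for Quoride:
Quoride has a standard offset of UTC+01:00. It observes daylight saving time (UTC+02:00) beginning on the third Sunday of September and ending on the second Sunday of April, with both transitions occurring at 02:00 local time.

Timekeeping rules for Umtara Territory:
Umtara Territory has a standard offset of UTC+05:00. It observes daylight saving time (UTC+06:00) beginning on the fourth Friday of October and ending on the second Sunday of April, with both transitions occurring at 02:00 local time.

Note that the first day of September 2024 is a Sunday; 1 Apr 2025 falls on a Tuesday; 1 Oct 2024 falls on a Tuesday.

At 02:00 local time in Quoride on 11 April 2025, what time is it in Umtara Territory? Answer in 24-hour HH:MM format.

06:00

1 September 2024 is a Sunday, so the first Sunday is September 1 and the third is September 15.
1 April 2025 is a Tuesday, so the first Sunday is April 6 and the second is April 13.
11 April 2025 lies within the daylight-saving period (15 September 2024 – 13 April 2025), so Quoride is on daylight time, UTC+02:00.
02:00 Quoride − 2h = 00:00 UTC.
1 October 2024 is a Tuesday, so the first Friday is October 4 and the fourth is October 25.
1 April 2025 is a Tuesday, so the first Sunday is April 6 and the second is April 13.
At the standard offset (UTC+05:00), 00:00 UTC + 5h = 05:00 Umtara Territory standard time.
The standard-time date in Umtara Territory, 11 April 2025, lies within the daylight-saving period (25 October 2024 – 13 April 2025), so Umtara Territory is on daylight time, UTC+06:00.
00:00 UTC + 6h = 06:00 Umtara Territory.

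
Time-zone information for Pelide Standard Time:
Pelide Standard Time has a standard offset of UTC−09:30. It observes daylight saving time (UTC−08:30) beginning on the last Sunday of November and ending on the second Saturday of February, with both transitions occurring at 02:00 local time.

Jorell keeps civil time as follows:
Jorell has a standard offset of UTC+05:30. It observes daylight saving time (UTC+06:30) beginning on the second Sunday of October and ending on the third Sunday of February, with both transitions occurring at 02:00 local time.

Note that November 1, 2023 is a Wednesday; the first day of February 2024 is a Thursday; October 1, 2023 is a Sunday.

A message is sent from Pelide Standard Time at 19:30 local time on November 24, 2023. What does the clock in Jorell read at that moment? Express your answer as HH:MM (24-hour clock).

1 November 2023 is a Wednesday, so Sundays fall on 5, 12, 19, 26; the last is November 26.
1 February 2024 is a Thursday, so the first Saturday is February 3 and the second is February 10.
November 24, 2023 is outside the daylight-saving period (26 November 2023 – 10 February 2024), so Pelide Standard Time is on standard time, UTC−09:30.
19:30 Pelide Standard Time + 9h30m = 05:00 UTC (rolling into the next day, 25 November 2023).
1 October 2023 is a Sunday, so the first Sunday is October 1 and the second is October 8.
1 February 2024 is a Thursday, so the first Sunday is February 4 and the third is February 18.
At the standard offset (UTC+05:30), 05:00 UTC + 5h30m = 10:30 Jorell standard time.
The standard-time date in Jorell, November 25, 2023, falls between 8 October 2023 and 18 February 2024, so daylight saving is in effect and Jorell is at UTC+06:30.
05:00 UTC + 6h30m = 11:30 Jorell.

11:30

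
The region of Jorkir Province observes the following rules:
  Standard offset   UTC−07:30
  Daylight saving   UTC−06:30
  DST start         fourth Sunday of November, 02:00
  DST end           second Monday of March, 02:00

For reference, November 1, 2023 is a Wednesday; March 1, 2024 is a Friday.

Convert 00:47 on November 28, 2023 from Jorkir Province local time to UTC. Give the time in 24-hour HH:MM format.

1 November 2023 is a Wednesday, so the first Sunday is November 5 and the fourth is November 26.
1 March 2024 is a Friday, so the first Monday is March 4 and the second is March 11.
Daylight saving runs 26 November 2023 – 11 March 2024; November 28, 2023 is inside that window, so Jorkir Province is at UTC−06:30.
00:47 local + 6h30m = 07:17 UTC.

07:17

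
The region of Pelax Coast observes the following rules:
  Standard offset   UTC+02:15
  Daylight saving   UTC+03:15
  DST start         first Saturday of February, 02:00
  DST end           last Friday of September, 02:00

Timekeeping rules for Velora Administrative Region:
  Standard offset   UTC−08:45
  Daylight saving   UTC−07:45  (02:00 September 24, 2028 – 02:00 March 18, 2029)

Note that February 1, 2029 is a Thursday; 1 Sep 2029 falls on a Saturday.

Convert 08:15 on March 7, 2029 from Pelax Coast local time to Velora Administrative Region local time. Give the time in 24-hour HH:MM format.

21:15

1 February 2029 is a Thursday, so the first Saturday is February 3.
1 September 2029 is a Saturday, so Fridays fall on 7, 14, 21, 28; the last is September 28.
March 7, 2029 falls between 3 February and 28 September, so daylight saving is in effect and Pelax Coast is at UTC+03:15.
08:15 Pelax Coast − 3h15m = 05:00 UTC.
At the standard offset (UTC−08:45), 05:00 UTC − 8h45m = 20:15 Velora Administrative Region standard time (rolling into the previous day, 6 March 2029).
The standard-time date in Velora Administrative Region, March 6, 2029, falls between 24 September 2028 and 18 March 2029, so daylight saving is in effect and Velora Administrative Region is at UTC−07:45.
05:00 UTC − 7h45m = 21:15 Velora Administrative Region (rolling into the previous day, 6 March 2029).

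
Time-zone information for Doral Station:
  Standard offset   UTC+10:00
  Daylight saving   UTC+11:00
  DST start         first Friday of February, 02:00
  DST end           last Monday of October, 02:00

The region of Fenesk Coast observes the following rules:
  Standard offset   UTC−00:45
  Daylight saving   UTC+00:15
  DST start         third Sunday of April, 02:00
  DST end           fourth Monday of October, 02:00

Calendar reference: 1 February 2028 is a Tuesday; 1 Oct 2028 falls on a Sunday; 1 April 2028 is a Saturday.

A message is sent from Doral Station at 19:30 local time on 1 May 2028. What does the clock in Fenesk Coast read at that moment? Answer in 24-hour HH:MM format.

08:45

1 February 2028 is a Tuesday, so the first Friday is February 4.
1 October 2028 is a Sunday, so Mondays fall on 2, 9, 16, 23, 30; the last is October 30.
1 May 2028 lies within the daylight-saving period (4 February – 30 October), so Doral Station is on daylight time, UTC+11:00.
19:30 Doral Station − 11h = 08:30 UTC.
1 April 2028 is a Saturday, so the first Sunday is April 2 and the third is April 16.
1 October 2028 is a Sunday, so the first Monday is October 2 and the fourth is October 23.
At the standard offset (UTC−00:45), 08:30 UTC − 0h45m = 07:45 Fenesk Coast standard time.
The standard-time date in Fenesk Coast, 1 May 2028, lies within the daylight-saving period (16 April – 23 October), so Fenesk Coast is on daylight time, UTC+00:15.
08:30 UTC + 0h15m = 08:45 Fenesk Coast.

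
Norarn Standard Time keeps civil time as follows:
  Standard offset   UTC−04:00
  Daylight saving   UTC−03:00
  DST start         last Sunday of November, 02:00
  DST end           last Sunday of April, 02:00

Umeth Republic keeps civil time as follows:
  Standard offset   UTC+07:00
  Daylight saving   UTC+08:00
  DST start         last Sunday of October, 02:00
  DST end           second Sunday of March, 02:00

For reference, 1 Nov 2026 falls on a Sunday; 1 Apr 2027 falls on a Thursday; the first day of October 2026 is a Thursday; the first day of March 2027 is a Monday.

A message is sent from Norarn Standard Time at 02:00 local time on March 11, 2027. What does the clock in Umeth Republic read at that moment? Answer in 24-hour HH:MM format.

1 November 2026 is a Sunday, so Sundays fall on 1, 8, 15, 22, 29; the last is November 29.
1 April 2027 is a Thursday, so Sundays fall on 4, 11, 18, 25; the last is April 25.
March 11, 2027 lies within the daylight-saving period (29 November 2026 – 25 April 2027), so Norarn Standard Time is on daylight time, UTC−03:00.
02:00 Norarn Standard Time + 3h = 05:00 UTC.
1 October 2026 is a Thursday, so Sundays fall on 4, 11, 18, 25; the last is October 25.
1 March 2027 is a Monday, so the first Sunday is March 7 and the second is March 14.
At the standard offset (UTC+07:00), 05:00 UTC + 7h = 12:00 Umeth Republic standard time.
Daylight saving runs 25 October 2026 – 14 March 2027; the standard-time date in Umeth Republic, March 11, 2027, is inside that window, so Umeth Republic is at UTC+08:00.
05:00 UTC + 8h = 13:00 Umeth Republic.

13:00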